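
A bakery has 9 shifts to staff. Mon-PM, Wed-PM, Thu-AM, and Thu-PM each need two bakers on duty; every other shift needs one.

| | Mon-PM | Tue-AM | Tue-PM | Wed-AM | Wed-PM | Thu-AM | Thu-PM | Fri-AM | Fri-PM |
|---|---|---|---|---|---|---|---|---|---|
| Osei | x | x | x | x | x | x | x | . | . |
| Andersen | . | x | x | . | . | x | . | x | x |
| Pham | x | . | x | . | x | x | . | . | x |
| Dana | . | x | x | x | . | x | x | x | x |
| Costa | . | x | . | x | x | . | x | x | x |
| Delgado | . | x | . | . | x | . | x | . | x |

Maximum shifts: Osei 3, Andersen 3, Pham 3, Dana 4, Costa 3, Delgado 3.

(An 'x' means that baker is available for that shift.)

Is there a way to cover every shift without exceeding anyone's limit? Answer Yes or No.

Mon-PM can only be covered by Osei and Pham, so that assignment is forced.
One valid schedule: Mon-PM→Osei+Pham, Tue-AM→Andersen, Tue-PM→Osei, Wed-AM→Osei, Wed-PM→Pham+Costa, Thu-AM→Pham+Dana, Thu-PM→Dana+Costa, Fri-AM→Andersen, Fri-PM→Andersen.
Loads: Osei 3/3, Andersen 3/3, Pham 3/3, Dana 2/4, Costa 2/3, Delgado 0/3 — all within limits.

Yes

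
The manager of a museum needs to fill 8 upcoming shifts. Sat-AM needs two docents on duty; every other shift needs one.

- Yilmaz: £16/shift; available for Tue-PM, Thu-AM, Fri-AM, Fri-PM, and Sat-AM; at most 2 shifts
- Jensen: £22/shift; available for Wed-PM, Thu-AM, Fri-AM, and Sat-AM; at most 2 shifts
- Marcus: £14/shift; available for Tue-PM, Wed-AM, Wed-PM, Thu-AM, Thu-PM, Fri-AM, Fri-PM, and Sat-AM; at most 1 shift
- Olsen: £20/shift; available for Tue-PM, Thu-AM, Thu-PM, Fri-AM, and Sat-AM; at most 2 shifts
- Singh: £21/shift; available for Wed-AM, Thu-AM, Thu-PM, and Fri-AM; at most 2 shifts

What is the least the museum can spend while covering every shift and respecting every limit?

Picking the cheapest available docent for each shift independently would cost £128, but that ignores the shift limits.
An optimal schedule: Tue-PM→Yilmaz, Wed-AM→Marcus, Wed-PM→Jensen, Thu-AM→Singh, Thu-PM→Olsen, Fri-AM→Singh, Fri-PM→Yilmaz, Sat-AM→Jensen+Olsen.
Total: 16 + 14 + 22 + 21 + 20 + 21 + 16 + 22 + 20 = £172.

£172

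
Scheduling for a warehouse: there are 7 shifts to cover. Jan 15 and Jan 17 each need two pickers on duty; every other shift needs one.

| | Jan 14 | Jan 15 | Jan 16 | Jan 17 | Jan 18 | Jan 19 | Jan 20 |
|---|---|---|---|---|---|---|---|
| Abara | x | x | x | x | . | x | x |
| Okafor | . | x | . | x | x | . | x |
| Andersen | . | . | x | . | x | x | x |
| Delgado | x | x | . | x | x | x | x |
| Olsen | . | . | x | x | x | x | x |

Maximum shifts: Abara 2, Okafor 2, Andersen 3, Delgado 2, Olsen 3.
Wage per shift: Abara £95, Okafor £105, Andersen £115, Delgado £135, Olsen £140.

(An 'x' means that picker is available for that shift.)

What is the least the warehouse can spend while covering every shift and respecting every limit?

£1015

Picking the cheapest available picker for each shift independently would cost £885, but that ignores the shift limits.
An optimal schedule: Jan 14→Abara, Jan 15→Abara+Okafor, Jan 16→Andersen, Jan 17→Okafor+Delgado, Jan 18→Andersen, Jan 19→Andersen, Jan 20→Delgado.
Total: 95 + 95 + 105 + 115 + 105 + 135 + 115 + 115 + 135 = £1015.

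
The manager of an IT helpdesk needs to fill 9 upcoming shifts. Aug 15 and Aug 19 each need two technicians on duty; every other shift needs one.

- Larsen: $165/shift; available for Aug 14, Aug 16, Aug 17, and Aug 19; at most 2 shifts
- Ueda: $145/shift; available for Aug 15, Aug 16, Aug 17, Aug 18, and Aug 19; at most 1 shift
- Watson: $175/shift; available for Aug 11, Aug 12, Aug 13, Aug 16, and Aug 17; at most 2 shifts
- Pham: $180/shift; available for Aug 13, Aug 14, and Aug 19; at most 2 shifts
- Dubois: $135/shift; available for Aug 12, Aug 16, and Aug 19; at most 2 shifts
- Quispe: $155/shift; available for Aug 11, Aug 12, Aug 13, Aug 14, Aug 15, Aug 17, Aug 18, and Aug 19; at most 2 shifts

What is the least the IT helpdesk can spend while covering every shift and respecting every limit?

Aug 15 can only be covered by Ueda and Quispe, so that assignment is forced.
Picking the cheapest available technician for each shift independently would cost $1605, but that ignores the shift limits.
An optimal schedule: Aug 11→Watson, Aug 12→Watson, Aug 13→Pham, Aug 14→Larsen, Aug 15→Ueda+Quispe, Aug 16→Dubois, Aug 17→Larsen, Aug 18→Quispe, Aug 19→Pham+Dubois.
Total: 175 + 175 + 180 + 165 + 145 + 155 + 135 + 165 + 155 + 180 + 135 = $1765.

$1765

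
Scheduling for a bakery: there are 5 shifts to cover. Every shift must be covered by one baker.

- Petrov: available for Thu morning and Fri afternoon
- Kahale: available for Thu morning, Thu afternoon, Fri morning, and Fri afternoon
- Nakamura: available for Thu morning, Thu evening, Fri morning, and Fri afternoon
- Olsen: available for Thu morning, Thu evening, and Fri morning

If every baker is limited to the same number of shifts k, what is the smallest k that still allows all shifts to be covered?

2

With 4 bakers and 5 worker-slots to fill, someone must work at least ⌈5/4⌉ = 2 shifts, so k ≥ 2.
k = 2 works: Thu morning→Petrov, Thu afternoon→Kahale, Thu evening→Nakamura, Fri morning→Kahale, Fri afternoon→Petrov.
Loads: Petrov 2, Kahale 2, Nakamura 1, Olsen 0 — all ≤ 2.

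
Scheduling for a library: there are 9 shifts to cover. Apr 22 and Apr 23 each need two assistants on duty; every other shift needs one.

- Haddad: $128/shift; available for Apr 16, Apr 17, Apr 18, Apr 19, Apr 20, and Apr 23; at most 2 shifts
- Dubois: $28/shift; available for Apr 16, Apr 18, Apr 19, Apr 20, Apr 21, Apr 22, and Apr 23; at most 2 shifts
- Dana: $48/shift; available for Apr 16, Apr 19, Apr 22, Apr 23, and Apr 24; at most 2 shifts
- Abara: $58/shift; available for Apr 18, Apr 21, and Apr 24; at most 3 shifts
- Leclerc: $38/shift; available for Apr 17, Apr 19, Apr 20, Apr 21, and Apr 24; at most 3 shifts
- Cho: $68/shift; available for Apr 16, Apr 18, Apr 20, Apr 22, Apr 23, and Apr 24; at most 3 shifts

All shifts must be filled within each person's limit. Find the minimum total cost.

$508

Picking the cheapest available assistant for each shift independently would cost $368, but that ignores the shift limits.
An optimal schedule: Apr 16→Dubois, Apr 17→Leclerc, Apr 18→Abara, Apr 19→Leclerc, Apr 20→Leclerc, Apr 21→Abara, Apr 22→Dubois+Dana, Apr 23→Dana+Cho, Apr 24→Abara.
Total: 28 + 38 + 58 + 38 + 38 + 58 + 28 + 48 + 48 + 68 + 58 = $508.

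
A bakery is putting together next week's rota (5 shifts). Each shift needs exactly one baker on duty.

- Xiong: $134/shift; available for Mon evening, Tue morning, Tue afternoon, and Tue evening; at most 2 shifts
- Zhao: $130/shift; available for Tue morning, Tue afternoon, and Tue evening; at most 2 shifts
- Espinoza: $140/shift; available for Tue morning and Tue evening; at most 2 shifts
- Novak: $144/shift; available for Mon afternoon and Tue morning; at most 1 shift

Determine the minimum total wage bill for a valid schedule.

$672

Mon afternoon can only be covered by Novak, so that assignment is forced.
Mon evening can only be covered by Xiong, so that assignment is forced.
Picking the cheapest available baker for each shift independently would cost $668, but that ignores the shift limits.
An optimal schedule: Mon afternoon→Novak, Mon evening→Xiong, Tue morning→Zhao, Tue afternoon→Xiong, Tue evening→Zhao.
Total: 144 + 134 + 130 + 134 + 130 = $672.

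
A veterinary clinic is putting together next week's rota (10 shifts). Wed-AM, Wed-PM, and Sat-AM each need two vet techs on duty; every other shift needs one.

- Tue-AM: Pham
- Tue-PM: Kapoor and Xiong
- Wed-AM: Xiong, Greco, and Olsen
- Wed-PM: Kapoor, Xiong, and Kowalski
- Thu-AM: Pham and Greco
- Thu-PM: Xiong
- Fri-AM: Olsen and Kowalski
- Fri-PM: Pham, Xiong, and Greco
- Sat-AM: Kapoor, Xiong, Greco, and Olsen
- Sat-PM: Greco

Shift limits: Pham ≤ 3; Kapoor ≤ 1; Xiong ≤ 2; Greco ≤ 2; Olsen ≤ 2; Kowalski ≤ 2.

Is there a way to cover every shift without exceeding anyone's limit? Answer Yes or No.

Total capacity is 3+1+2+2+2+2 = 12 but 13 worker-slots are needed — infeasible.

No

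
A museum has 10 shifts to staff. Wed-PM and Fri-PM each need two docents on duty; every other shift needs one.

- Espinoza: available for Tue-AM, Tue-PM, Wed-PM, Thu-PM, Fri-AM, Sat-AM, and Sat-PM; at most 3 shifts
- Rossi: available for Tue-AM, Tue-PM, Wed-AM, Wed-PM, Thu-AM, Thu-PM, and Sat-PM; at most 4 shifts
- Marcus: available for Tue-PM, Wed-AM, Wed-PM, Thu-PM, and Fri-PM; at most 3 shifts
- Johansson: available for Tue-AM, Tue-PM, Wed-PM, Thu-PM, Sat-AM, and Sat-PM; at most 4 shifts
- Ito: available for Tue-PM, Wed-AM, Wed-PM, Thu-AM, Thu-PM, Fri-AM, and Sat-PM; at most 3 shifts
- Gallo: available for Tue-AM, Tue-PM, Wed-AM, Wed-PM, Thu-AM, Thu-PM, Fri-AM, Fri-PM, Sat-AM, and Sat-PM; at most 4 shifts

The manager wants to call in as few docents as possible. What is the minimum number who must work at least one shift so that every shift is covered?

12 slots to fill and no one can take more than 4, so at least ⌈12/4⌉ = 3 docents are needed.
No set of 3 docents can cover every shift (each such set leaves at least one shift with no one available or exceeds a cap).
Espinoza, Rossi, Marcus, and Gallo alone can cover everything: Tue-AM→Espinoza, Tue-PM→Rossi, Wed-AM→Rossi, Wed-PM→Marcus+Gallo, Thu-AM→Rossi, Thu-PM→Marcus, Fri-AM→Espinoza, Fri-PM→Marcus+Gallo, Sat-AM→Espinoza, Sat-PM→Rossi.

4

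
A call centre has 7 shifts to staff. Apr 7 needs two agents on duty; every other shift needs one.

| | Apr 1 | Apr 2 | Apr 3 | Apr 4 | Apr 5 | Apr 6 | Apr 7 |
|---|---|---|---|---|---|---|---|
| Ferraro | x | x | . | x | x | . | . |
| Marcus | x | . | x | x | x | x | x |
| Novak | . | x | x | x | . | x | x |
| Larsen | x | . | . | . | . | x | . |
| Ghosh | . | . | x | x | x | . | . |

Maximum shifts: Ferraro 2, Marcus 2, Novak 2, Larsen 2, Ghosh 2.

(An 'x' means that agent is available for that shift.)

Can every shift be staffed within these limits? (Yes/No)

Apr 7 can only be covered by Marcus and Novak, so that assignment is forced.
One valid schedule: Apr 1→Ferraro, Apr 2→Ferraro, Apr 3→Marcus, Apr 4→Ghosh, Apr 5→Ghosh, Apr 6→Novak, Apr 7→Marcus+Novak.
Loads: Ferraro 2/2, Marcus 2/2, Novak 2/2, Larsen 0/2, Ghosh 2/2 — all within limits.

Yes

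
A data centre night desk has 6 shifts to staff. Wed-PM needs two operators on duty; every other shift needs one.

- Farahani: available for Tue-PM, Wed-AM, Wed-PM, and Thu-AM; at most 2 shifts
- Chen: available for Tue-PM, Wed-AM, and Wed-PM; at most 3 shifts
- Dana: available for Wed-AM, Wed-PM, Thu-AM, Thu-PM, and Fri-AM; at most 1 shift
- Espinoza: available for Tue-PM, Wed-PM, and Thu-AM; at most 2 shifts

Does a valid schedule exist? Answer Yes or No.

Total capacity is 8 and 7 slots are needed, so capacity alone doesn't rule it out.
Shifts {Thu-PM, Fri-AM} need 2 worker-slots in total, but the operators available for any of those shifts (Dana) can supply at most 1 among them. So no valid schedule exists.

No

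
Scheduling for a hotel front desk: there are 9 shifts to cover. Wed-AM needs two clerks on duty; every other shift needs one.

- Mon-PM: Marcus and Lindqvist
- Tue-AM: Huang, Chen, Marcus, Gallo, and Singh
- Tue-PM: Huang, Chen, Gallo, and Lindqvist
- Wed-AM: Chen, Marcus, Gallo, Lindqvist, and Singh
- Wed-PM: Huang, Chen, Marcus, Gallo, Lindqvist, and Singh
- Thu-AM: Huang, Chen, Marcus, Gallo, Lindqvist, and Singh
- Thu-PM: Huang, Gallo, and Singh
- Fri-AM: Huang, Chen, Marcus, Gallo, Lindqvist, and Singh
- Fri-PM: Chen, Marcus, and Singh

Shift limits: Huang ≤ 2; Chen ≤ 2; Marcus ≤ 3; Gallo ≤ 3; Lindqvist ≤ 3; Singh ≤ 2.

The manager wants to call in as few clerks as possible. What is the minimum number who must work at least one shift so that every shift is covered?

4

10 slots to fill and no one can take more than 3, so at least ⌈10/3⌉ = 4 clerks are needed.
Huang, Chen, Marcus, and Gallo alone can cover everything: Mon-PM→Marcus, Tue-AM→Marcus, Tue-PM→Huang, Wed-AM→Chen+Marcus, Wed-PM→Gallo, Thu-AM→Gallo, Thu-PM→Huang, Fri-AM→Gallo, Fri-PM→Chen.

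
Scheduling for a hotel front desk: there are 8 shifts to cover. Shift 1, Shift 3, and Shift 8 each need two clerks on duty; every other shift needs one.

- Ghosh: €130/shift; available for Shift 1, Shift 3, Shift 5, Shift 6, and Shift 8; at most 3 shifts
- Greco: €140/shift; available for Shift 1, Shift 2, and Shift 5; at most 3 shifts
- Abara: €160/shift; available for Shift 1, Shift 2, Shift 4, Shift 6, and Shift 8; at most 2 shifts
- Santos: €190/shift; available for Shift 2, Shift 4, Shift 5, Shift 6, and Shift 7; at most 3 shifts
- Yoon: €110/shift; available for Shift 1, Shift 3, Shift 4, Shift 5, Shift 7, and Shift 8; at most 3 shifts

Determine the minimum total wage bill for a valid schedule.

€1460

Shift 3 can only be covered by Ghosh and Yoon, so that assignment is forced.
Picking the cheapest available clerk for each shift independently would cost €1320, but that ignores the shift limits.
An optimal schedule: Shift 1→Greco+Abara, Shift 2→Greco, Shift 3→Yoon+Ghosh, Shift 4→Yoon, Shift 5→Greco, Shift 6→Ghosh, Shift 7→Yoon, Shift 8→Ghosh+Abara.
Total: 140 + 160 + 140 + 110 + 130 + 110 + 140 + 130 + 110 + 130 + 160 = €1460.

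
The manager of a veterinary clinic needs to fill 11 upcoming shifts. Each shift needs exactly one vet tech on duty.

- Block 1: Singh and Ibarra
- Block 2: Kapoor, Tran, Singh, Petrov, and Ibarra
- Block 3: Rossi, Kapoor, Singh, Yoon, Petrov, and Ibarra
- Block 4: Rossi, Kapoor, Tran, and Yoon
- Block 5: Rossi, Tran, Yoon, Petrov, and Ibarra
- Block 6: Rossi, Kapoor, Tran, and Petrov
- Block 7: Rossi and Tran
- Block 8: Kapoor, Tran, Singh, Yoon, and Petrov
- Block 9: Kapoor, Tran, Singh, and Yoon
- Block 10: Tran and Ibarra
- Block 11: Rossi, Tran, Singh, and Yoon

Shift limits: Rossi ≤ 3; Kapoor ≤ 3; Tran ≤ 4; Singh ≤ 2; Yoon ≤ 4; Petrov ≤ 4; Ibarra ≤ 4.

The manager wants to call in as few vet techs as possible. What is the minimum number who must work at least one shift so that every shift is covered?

11 slots to fill and no one can take more than 4, so at least ⌈11/4⌉ = 3 vet techs are needed.
Rossi, Tran, and Ibarra alone can cover everything: Block 1→Ibarra, Block 2→Tran, Block 3→Ibarra, Block 4→Rossi, Block 5→Ibarra, Block 6→Rossi, Block 7→Rossi, Block 8→Tran, Block 9→Tran, Block 10→Ibarra, Block 11→Tran.

3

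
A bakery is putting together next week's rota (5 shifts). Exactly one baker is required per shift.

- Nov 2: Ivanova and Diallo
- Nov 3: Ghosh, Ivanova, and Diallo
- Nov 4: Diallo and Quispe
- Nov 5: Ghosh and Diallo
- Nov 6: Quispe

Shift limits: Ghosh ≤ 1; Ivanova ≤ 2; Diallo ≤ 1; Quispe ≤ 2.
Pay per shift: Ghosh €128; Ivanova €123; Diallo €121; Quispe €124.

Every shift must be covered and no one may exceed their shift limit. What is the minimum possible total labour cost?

Nov 6 can only be covered by Quispe, so that assignment is forced.
Picking the cheapest available baker for each shift independently would cost €608, but that ignores the shift limits.
An optimal schedule: Nov 2→Ivanova, Nov 3→Ivanova, Nov 4→Quispe, Nov 5→Diallo, Nov 6→Quispe.
Total: 123 + 123 + 124 + 121 + 124 = €615.

€615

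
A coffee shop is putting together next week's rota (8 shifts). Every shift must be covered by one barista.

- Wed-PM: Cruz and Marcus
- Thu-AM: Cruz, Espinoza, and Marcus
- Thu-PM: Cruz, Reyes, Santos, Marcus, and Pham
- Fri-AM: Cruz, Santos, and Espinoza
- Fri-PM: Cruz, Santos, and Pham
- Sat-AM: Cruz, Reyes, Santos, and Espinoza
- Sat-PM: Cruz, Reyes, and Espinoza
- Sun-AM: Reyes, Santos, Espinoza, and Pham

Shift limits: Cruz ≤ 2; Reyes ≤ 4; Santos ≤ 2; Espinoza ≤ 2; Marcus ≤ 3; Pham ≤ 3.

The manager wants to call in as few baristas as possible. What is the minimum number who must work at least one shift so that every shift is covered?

3

8 slots to fill and no one can take more than 4, so at least ⌈8/4⌉ = 2 baristas are needed.
Any 2 baristas together have capacity at most 4+3 = 7 < 8 slots, so 2 can never suffice.
Cruz, Reyes, and Santos alone can cover everything: Wed-PM→Cruz, Thu-AM→Cruz, Thu-PM→Reyes, Fri-AM→Santos, Fri-PM→Santos, Sat-AM→Reyes, Sat-PM→Reyes, Sun-AM→Reyes.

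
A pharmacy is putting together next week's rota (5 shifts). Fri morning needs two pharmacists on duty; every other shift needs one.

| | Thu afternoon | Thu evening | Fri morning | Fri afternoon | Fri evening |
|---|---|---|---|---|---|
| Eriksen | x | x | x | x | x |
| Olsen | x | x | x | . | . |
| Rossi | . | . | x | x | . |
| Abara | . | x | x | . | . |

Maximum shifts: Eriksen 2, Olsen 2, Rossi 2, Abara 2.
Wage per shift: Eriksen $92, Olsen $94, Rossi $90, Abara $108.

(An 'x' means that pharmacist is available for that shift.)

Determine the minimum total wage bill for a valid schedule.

$552

Fri evening can only be covered by Eriksen, so that assignment is forced.
Picking the cheapest available pharmacist for each shift independently would cost $548, but that ignores the shift limits.
An optimal schedule: Thu afternoon→Eriksen, Thu evening→Olsen, Fri morning→Olsen+Rossi, Fri afternoon→Rossi, Fri evening→Eriksen.
Total: 92 + 94 + 94 + 90 + 90 + 92 = $552.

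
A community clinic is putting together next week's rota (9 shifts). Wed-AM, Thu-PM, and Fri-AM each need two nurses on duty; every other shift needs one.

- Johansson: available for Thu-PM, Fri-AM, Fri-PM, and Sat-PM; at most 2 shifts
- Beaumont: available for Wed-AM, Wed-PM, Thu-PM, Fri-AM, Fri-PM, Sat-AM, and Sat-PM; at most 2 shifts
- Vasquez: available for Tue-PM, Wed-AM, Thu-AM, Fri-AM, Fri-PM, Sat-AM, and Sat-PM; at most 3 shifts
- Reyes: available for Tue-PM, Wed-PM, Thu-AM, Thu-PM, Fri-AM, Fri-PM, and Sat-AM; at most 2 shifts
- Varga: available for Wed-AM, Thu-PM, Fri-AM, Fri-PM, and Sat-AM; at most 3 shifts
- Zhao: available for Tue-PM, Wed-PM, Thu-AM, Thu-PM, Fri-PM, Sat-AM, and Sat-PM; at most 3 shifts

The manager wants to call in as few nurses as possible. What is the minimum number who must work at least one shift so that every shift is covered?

5

12 slots to fill and no one can take more than 3, so at least ⌈12/3⌉ = 4 nurses are needed.
Any 4 nurses together have capacity at most 3+3+3+2 = 11 < 12 slots, so 4 can never suffice.
Johansson, Beaumont, Vasquez, Reyes, and Varga alone can cover everything: Tue-PM→Vasquez, Wed-AM→Beaumont+Vasquez, Wed-PM→Beaumont, Thu-AM→Vasquez, Thu-PM→Johansson+Varga, Fri-AM→Reyes+Varga, Fri-PM→Varga, Sat-AM→Reyes, Sat-PM→Johansson.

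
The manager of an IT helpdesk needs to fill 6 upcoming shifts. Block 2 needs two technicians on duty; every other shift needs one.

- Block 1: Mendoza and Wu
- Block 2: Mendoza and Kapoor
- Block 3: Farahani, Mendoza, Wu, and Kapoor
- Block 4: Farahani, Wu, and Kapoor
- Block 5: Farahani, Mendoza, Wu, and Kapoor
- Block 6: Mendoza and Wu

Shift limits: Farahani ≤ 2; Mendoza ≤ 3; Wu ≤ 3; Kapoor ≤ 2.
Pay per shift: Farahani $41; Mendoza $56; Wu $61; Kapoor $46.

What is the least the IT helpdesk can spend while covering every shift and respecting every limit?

Block 2 can only be covered by Mendoza and Kapoor, so that assignment is forced.
Picking the cheapest available technician for each shift independently would cost $337, but that ignores the shift limits.
An optimal schedule: Block 1→Mendoza, Block 2→Kapoor+Mendoza, Block 3→Farahani, Block 4→Farahani, Block 5→Kapoor, Block 6→Mendoza.
Total: 56 + 46 + 56 + 41 + 41 + 46 + 56 = $342.

$342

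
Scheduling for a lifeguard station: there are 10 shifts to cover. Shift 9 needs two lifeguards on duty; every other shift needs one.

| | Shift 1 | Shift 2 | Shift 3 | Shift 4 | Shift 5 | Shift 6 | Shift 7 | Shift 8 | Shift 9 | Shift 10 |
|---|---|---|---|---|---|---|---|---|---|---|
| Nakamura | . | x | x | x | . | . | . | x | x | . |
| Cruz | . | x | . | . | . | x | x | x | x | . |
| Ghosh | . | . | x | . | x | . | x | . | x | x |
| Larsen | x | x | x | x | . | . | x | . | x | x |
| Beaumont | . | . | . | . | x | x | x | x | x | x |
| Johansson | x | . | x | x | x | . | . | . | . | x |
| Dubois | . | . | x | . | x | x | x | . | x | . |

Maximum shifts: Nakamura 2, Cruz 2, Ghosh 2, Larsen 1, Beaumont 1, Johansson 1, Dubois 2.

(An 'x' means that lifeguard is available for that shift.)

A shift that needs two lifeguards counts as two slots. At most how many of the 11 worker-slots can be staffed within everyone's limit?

11

Total capacity across all lifeguards is 2+2+2+1+1+1+2 = 11, and 11 slots are needed, so at most 11 can be filled.
An assignment achieving 11: Shift 1→Larsen, Shift 2→Nakamura, Shift 3→Johansson, Shift 4→Nakamura, Shift 5→Ghosh, Shift 6→Cruz, Shift 7→Dubois, Shift 8→Cruz, Shift 9→Beaumont+Dubois, Shift 10→Ghosh.
Loads: Nakamura 2/2, Cruz 2/2, Ghosh 2/2, Larsen 1/1, Beaumont 1/1, Johansson 1/1, Dubois 2/2.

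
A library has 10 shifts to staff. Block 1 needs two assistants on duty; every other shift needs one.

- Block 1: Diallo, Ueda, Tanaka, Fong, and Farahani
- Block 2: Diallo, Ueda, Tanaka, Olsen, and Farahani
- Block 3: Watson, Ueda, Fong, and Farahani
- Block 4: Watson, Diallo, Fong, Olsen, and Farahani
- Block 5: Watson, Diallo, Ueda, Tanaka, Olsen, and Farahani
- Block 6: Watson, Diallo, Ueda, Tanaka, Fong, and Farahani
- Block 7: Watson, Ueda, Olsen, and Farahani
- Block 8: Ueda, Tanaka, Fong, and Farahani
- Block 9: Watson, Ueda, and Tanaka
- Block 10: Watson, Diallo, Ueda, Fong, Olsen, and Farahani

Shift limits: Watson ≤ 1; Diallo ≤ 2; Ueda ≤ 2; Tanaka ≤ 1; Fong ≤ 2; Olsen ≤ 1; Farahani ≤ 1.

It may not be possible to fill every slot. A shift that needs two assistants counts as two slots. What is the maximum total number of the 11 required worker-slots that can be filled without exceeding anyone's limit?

Total capacity across all assistants is 1+2+2+1+2+1+1 = 10, and 11 slots are needed, so at most 10 can be filled.
An assignment achieving 10: Block 1→Diallo+Fong, Block 2→Diallo, Block 3→Ueda, Block 4→Fong, Block 5→Olsen, Block 6→Farahani, Block 7→Ueda, Block 8→Tanaka, Block 9→Watson.
Loads: Watson 1/1, Diallo 2/2, Ueda 2/2, Tanaka 1/1, Fong 2/2, Olsen 1/1, Farahani 1/1.

10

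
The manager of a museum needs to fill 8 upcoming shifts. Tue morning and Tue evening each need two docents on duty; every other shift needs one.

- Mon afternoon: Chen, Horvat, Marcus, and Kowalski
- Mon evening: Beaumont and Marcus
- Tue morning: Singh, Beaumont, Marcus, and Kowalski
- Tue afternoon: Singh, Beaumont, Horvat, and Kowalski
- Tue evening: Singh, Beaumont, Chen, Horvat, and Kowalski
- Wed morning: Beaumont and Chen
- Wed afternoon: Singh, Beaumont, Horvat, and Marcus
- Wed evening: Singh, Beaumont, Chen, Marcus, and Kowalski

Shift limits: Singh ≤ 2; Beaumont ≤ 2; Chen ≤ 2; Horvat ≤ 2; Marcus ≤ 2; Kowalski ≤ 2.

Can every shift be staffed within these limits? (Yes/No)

Yes

One valid schedule: Mon afternoon→Chen, Mon evening→Beaumont, Tue morning→Marcus+Kowalski, Tue afternoon→Singh, Tue evening→Horvat+Kowalski, Wed morning→Beaumont, Wed afternoon→Singh, Wed evening→Chen.
Loads: Singh 2/2, Beaumont 2/2, Chen 2/2, Horvat 1/2, Marcus 1/2, Kowalski 2/2 — all within limits.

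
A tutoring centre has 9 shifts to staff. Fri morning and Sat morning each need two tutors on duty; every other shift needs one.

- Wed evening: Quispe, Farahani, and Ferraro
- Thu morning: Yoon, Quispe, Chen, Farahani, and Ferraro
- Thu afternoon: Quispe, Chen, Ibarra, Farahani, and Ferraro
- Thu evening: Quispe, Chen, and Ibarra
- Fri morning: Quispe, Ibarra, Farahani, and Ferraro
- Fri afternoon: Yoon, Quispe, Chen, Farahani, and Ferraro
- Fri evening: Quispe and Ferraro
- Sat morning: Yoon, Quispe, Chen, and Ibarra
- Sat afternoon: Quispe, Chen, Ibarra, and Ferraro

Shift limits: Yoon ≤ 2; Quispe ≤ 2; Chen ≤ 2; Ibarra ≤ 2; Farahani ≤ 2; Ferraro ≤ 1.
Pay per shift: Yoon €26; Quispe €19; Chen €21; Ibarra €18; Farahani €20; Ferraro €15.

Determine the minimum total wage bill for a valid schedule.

Picking the cheapest available tutor for each shift independently would cost €178, but that ignores the shift limits.
An optimal schedule: Wed evening→Quispe, Thu morning→Yoon, Thu afternoon→Ibarra, Thu evening→Chen, Fri morning→Farahani+Ferraro, Fri afternoon→Farahani, Fri evening→Quispe, Sat morning→Yoon+Ibarra, Sat afternoon→Chen.
Total: 19 + 26 + 18 + 21 + 20 + 15 + 20 + 19 + 26 + 18 + 21 = €223.

€223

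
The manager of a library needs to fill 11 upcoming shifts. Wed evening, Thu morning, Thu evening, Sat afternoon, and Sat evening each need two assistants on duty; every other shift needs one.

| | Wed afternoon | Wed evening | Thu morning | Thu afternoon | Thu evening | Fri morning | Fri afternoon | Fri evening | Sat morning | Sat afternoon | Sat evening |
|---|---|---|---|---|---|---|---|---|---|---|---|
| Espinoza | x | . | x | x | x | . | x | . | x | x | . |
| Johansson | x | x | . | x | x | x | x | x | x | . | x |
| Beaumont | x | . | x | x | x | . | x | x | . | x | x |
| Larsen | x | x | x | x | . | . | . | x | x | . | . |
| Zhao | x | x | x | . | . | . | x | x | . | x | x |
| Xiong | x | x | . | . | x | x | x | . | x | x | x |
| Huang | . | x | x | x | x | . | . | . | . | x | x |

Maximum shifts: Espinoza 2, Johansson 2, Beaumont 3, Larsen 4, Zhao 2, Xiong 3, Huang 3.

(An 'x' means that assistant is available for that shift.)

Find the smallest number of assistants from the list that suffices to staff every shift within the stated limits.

6

16 slots to fill and no one can take more than 4, so at least ⌈16/4⌉ = 4 assistants are needed.
Any 5 assistants together have capacity at most 4+3+3+3+2 = 15 < 16 slots, so 5 can never suffice.
Espinoza, Johansson, Beaumont, Larsen, Zhao, and Xiong alone can cover everything: Wed afternoon→Larsen, Wed evening→Larsen+Zhao, Thu morning→Beaumont+Larsen, Thu afternoon→Espinoza, Thu evening→Beaumont+Xiong, Fri morning→Johansson, Fri afternoon→Espinoza, Fri evening→Johansson, Sat morning→Larsen, Sat afternoon→Beaumont+Xiong, Sat evening→Zhao+Xiong.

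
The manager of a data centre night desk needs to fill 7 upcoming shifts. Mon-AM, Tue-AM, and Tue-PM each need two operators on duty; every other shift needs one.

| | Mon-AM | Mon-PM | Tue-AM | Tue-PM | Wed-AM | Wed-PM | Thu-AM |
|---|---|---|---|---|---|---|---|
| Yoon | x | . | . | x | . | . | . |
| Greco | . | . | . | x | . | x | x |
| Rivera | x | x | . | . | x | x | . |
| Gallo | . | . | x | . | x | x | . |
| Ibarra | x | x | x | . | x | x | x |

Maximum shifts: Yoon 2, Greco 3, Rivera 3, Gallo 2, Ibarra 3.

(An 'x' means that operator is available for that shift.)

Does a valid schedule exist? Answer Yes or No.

Tue-AM can only be covered by Gallo and Ibarra, so that assignment is forced.
Tue-PM can only be covered by Yoon and Greco, so that assignment is forced.
One valid schedule: Mon-AM→Yoon+Rivera, Mon-PM→Rivera, Tue-AM→Gallo+Ibarra, Tue-PM→Yoon+Greco, Wed-AM→Rivera, Wed-PM→Greco, Thu-AM→Greco.
Loads: Yoon 2/2, Greco 3/3, Rivera 3/3, Gallo 1/2, Ibarra 1/3 — all within limits.

Yes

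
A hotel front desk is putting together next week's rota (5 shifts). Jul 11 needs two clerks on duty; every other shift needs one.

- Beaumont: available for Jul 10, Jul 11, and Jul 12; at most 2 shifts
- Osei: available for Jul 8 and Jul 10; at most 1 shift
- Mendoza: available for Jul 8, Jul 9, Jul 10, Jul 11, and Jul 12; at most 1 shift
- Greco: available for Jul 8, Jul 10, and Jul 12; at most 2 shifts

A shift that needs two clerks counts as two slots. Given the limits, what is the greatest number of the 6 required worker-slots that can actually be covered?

5

Total capacity across all clerks is 2+1+1+2 = 6, and 6 slots are needed, so at most 6 can be filled.
Shifts {Jul 9, Jul 11} need 3 slots but only Beaumont and Mendoza are available for them, supplying at most 2 — so at least 1 slot must go unfilled.
An assignment achieving 5: Jul 8→Osei, Jul 9→Mendoza, Jul 10→Greco, Jul 11→Beaumont, Jul 12→Beaumont.
Loads: Beaumont 2/2, Osei 1/1, Mendoza 1/1, Greco 1/2.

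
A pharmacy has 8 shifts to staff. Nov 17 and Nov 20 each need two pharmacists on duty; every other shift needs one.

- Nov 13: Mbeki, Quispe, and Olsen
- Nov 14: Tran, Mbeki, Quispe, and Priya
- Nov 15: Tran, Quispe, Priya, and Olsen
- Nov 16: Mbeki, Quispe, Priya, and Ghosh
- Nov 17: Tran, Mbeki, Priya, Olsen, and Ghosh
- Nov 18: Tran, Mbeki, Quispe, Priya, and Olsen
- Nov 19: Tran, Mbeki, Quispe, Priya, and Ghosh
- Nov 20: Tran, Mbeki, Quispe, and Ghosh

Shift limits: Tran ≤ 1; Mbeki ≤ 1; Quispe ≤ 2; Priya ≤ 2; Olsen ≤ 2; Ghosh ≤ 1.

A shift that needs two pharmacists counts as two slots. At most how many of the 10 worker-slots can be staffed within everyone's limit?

Total capacity across all pharmacists is 1+1+2+2+2+1 = 9, and 10 slots are needed, so at most 9 can be filled.
An assignment achieving 9: Nov 13→Mbeki, Nov 14→Tran, Nov 15→Quispe, Nov 16→Quispe, Nov 17→Priya+Olsen, Nov 18→Olsen, Nov 19→Priya, Nov 20→Ghosh.
Loads: Tran 1/1, Mbeki 1/1, Quispe 2/2, Priya 2/2, Olsen 2/2, Ghosh 1/1.

9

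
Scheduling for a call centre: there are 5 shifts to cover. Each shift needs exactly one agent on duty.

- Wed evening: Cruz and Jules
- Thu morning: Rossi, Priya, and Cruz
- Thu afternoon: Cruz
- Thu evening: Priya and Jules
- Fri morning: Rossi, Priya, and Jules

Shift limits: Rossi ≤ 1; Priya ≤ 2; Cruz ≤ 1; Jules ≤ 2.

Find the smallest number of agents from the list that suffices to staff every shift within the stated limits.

3

5 slots to fill and no one can take more than 2, so at least ⌈5/2⌉ = 3 agents are needed.
Priya, Cruz, and Jules alone can cover everything: Wed evening→Jules, Thu morning→Priya, Thu afternoon→Cruz, Thu evening→Priya, Fri morning→Jules.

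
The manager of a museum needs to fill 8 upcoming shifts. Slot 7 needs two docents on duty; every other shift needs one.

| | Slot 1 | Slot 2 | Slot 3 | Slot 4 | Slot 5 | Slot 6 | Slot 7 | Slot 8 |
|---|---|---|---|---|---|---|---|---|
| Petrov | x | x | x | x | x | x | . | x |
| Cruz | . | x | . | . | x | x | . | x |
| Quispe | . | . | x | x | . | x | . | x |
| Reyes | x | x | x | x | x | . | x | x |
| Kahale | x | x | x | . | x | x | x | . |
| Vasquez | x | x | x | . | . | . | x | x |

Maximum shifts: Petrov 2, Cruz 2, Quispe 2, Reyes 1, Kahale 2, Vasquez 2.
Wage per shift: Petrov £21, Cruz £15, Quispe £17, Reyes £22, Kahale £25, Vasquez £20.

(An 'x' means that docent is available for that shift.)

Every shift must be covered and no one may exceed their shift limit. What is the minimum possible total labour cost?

£168

Picking the cheapest available docent for each shift independently would cost £156, but that ignores the shift limits.
An optimal schedule: Slot 1→Vasquez, Slot 2→Petrov, Slot 3→Quispe, Slot 4→Quispe, Slot 5→Cruz, Slot 6→Cruz, Slot 7→Vasquez+Reyes, Slot 8→Petrov.
Total: 20 + 21 + 17 + 17 + 15 + 15 + 20 + 22 + 21 = £168.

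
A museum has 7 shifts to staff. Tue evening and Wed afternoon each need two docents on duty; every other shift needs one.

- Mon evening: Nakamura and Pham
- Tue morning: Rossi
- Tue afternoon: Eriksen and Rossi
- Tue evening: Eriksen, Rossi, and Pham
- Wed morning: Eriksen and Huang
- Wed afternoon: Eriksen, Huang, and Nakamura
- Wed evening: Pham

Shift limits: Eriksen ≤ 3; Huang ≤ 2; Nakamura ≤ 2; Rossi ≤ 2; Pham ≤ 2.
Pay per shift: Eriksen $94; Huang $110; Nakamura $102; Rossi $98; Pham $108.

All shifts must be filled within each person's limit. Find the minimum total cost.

$898

Tue morning can only be covered by Rossi, so that assignment is forced.
Wed evening can only be covered by Pham, so that assignment is forced.
Picking the cheapest available docent for each shift independently would cost $884, but that ignores the shift limits.
An optimal schedule: Mon evening→Nakamura, Tue morning→Rossi, Tue afternoon→Eriksen, Tue evening→Rossi+Pham, Wed morning→Eriksen, Wed afternoon→Eriksen+Nakamura, Wed evening→Pham.
Total: 102 + 98 + 94 + 98 + 108 + 94 + 94 + 102 + 108 = $898.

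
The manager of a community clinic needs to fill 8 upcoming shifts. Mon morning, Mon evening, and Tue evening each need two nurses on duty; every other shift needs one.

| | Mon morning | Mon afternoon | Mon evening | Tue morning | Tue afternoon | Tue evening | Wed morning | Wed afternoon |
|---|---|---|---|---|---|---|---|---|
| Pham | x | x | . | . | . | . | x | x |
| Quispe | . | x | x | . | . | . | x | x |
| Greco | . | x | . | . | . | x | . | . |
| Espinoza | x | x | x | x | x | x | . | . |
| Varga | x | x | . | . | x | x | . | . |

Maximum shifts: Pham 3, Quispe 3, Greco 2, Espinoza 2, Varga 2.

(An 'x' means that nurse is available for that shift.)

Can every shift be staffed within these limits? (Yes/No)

Total capacity is 12 and 11 slots are needed, so capacity alone doesn't rule it out.
Shifts {Mon morning, Mon evening, Tue morning, Tue afternoon, Tue evening} need 8 worker-slots in total, but the nurses available for any of those shifts (Pham, Quispe, Greco, Espinoza, and Varga) can supply at most 7 among them. So no valid schedule exists.

No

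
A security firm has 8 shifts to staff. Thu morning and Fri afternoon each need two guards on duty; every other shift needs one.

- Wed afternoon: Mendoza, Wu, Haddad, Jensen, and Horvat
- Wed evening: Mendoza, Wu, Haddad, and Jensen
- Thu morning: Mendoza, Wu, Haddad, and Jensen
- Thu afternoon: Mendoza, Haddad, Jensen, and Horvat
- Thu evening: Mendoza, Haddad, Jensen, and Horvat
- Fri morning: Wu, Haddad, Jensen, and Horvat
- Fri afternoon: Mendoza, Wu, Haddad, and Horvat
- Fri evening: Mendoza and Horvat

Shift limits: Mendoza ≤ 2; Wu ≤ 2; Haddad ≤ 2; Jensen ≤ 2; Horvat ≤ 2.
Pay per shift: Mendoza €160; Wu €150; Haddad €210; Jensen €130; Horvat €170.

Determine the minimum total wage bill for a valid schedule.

€1640

Picking the cheapest available guard for each shift independently would cost €1400, but that ignores the shift limits.
An optimal schedule: Wed afternoon→Horvat, Wed evening→Mendoza, Thu morning→Wu+Jensen, Thu afternoon→Haddad, Thu evening→Haddad, Fri morning→Jensen, Fri afternoon→Wu+Horvat, Fri evening→Mendoza.
Total: 170 + 160 + 150 + 130 + 210 + 210 + 130 + 150 + 170 + 160 = €1640.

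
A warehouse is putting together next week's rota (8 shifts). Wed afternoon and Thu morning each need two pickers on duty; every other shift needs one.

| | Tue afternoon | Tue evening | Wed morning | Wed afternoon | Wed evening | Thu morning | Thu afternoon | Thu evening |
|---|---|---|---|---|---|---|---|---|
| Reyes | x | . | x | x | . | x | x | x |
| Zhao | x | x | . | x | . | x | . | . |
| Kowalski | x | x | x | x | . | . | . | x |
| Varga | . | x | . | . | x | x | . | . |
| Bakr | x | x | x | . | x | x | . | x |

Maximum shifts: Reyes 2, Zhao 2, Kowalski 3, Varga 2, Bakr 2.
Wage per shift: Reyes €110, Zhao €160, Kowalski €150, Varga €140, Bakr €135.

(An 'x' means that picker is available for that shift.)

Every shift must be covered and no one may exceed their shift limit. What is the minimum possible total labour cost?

Thu afternoon can only be covered by Reyes, so that assignment is forced.
Picking the cheapest available picker for each shift independently would cost €1215, but that ignores the shift limits.
An optimal schedule: Tue afternoon→Kowalski, Tue evening→Varga, Wed morning→Reyes, Wed afternoon→Kowalski+Zhao, Wed evening→Bakr, Thu morning→Bakr+Varga, Thu afternoon→Reyes, Thu evening→Kowalski.
Total: 150 + 140 + 110 + 150 + 160 + 135 + 135 + 140 + 110 + 150 = €1380.

€1380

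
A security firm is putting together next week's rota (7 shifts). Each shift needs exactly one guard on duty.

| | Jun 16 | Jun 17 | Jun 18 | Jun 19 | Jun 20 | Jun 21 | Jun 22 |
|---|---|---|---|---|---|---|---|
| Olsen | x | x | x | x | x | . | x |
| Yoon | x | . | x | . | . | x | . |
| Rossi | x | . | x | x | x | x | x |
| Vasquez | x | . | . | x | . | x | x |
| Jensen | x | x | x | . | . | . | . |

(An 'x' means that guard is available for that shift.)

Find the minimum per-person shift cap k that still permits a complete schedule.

With 5 guards and 7 worker-slots to fill, someone must work at least ⌈7/5⌉ = 2 shifts, so k ≥ 2.
k = 2 works: Jun 16→Vasquez, Jun 17→Olsen, Jun 18→Yoon, Jun 19→Rossi, Jun 20→Olsen, Jun 21→Yoon, Jun 22→Rossi.
Loads: Olsen 2, Yoon 2, Rossi 2, Vasquez 1, Jensen 0 — all ≤ 2.

2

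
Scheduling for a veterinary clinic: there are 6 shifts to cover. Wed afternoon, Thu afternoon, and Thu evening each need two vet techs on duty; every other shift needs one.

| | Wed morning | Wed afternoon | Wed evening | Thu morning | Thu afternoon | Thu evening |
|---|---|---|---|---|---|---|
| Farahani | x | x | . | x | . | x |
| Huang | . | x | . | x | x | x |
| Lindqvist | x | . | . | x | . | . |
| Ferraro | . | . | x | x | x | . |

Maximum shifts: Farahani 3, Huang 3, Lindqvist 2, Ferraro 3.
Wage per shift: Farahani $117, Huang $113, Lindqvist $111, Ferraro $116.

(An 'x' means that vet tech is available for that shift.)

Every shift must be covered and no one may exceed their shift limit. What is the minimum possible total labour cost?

Wed afternoon can only be covered by Farahani and Huang, so that assignment is forced.
Wed evening can only be covered by Ferraro, so that assignment is forced.
Thu afternoon can only be covered by Huang and Ferraro, so that assignment is forced.
Picking the cheapest available vet tech for each shift independently would cost $1027, and that bound is achievable.
An optimal schedule: Wed morning→Lindqvist, Wed afternoon→Huang+Farahani, Wed evening→Ferraro, Thu morning→Lindqvist, Thu afternoon→Huang+Ferraro, Thu evening→Huang+Farahani.
Total: 111 + 113 + 117 + 116 + 111 + 113 + 116 + 113 + 117 = $1027.

$1027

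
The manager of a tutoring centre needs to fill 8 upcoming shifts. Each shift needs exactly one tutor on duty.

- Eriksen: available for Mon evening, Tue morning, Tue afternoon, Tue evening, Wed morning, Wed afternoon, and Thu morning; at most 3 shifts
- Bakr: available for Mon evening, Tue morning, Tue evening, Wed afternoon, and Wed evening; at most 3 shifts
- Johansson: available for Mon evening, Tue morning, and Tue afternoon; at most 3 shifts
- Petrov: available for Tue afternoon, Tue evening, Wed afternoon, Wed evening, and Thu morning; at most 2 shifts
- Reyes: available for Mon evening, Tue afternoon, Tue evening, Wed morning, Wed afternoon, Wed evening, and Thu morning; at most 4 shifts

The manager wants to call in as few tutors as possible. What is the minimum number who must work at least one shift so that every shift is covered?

8 slots to fill and no one can take more than 4, so at least ⌈8/4⌉ = 2 tutors are needed.
Any 2 tutors together have capacity at most 4+3 = 7 < 8 slots, so 2 can never suffice.
Eriksen, Bakr, and Johansson alone can cover everything: Mon evening→Johansson, Tue morning→Johansson, Tue afternoon→Eriksen, Tue evening→Bakr, Wed morning→Eriksen, Wed afternoon→Bakr, Wed evening→Bakr, Thu morning→Eriksen.

3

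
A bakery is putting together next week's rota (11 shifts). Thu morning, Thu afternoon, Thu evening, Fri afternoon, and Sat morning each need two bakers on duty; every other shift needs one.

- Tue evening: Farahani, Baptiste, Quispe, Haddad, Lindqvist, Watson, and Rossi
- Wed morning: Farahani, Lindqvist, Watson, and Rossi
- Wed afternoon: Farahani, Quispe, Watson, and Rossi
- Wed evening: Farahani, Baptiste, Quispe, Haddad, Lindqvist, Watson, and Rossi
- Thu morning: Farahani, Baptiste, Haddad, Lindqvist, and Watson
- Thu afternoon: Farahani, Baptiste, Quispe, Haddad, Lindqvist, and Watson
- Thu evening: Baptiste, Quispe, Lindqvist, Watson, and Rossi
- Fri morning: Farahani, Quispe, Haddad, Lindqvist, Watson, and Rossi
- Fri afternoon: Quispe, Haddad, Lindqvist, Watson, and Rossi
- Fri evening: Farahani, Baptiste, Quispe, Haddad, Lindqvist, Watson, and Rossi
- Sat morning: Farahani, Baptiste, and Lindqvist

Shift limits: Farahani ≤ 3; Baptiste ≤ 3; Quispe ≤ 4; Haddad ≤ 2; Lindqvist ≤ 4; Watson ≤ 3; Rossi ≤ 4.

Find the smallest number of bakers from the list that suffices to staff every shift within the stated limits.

5

16 slots to fill and no one can take more than 4, so at least ⌈16/4⌉ = 4 bakers are needed.
Any 4 bakers together have capacity at most 4+4+4+3 = 15 < 16 slots, so 4 can never suffice.
Farahani, Baptiste, Quispe, Haddad, and Lindqvist alone can cover everything: Tue evening→Baptiste, Wed morning→Farahani, Wed afternoon→Farahani, Wed evening→Lindqvist, Thu morning→Haddad+Lindqvist, Thu afternoon→Quispe+Lindqvist, Thu evening→Baptiste+Quispe, Fri morning→Quispe, Fri afternoon→Quispe+Haddad, Fri evening→Lindqvist, Sat morning→Farahani+Baptiste.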